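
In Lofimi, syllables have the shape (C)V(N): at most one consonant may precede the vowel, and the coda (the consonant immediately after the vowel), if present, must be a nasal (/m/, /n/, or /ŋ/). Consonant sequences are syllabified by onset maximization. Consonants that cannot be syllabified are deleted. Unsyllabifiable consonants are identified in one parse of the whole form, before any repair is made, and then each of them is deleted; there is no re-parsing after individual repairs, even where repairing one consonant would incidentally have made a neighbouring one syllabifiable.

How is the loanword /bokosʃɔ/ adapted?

bokoʃɔ

Under (C)V(N), the unsyllabifiable consonants are /s/ (only a nasal (/m/, /n/, or /ŋ/) is licensed in coda position; onsets are limited to one consonant).
Deletion applies to /s/.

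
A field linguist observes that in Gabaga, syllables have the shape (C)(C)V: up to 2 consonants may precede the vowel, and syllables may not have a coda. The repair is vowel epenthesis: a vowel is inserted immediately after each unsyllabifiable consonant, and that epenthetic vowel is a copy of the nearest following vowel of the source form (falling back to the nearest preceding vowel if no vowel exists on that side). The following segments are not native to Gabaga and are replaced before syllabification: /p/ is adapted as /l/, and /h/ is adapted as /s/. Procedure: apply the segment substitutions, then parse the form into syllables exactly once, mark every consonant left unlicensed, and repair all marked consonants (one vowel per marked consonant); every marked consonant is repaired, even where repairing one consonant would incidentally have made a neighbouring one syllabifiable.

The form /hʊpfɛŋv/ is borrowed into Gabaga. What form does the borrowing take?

sʊlfɛŋɛvɛ

Substitution: /h/ → /s/, /p/ → /l/, giving /sʊlfɛŋv/.
Under (C)(C)V, the unsyllabifiable consonants are /ŋ/, /v/ (no codas are permitted; onsets may contain at most 2 consonants).
Epenthesis after each stranded consonant: /ŋ/ → /ŋɛ/, /v/ → /vɛ/.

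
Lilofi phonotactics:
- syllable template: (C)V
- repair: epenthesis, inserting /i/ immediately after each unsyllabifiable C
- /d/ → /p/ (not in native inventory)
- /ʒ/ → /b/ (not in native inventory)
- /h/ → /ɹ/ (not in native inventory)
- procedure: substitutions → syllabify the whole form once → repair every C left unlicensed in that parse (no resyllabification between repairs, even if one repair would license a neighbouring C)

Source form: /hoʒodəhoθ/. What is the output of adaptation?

Substitution: /h/ → /ɹ/, /ʒ/ → /b/, /d/ → /p/, giving /ɹobopəɹoθ/.
The consonants /θ/ cannot be parsed into a legal (C)V syllable (no codas are permitted; onsets are limited to one consonant).
Epenthesis after each stranded consonant: /θ/ → /θi/.

ɹobopəɹoθi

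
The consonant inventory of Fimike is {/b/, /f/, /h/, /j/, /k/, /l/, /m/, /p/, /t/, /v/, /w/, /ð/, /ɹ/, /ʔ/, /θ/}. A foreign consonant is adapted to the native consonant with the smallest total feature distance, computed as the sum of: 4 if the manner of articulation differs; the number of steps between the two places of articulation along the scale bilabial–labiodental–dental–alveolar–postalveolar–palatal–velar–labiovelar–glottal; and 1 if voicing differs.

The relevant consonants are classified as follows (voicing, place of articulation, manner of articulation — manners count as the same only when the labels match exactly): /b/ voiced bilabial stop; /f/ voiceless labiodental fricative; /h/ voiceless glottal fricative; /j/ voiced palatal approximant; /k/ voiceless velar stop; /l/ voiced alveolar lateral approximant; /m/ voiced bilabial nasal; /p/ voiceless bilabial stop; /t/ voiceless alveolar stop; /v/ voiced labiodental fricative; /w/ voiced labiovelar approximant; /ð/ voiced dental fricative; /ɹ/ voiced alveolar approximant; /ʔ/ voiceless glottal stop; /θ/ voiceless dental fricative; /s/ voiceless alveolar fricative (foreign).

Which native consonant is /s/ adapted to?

/θ/ is closest: same manner (fricative), place distance 1 (alveolar→dental), same voicing; total 1. Next closest is /f/ at distance 2.

θ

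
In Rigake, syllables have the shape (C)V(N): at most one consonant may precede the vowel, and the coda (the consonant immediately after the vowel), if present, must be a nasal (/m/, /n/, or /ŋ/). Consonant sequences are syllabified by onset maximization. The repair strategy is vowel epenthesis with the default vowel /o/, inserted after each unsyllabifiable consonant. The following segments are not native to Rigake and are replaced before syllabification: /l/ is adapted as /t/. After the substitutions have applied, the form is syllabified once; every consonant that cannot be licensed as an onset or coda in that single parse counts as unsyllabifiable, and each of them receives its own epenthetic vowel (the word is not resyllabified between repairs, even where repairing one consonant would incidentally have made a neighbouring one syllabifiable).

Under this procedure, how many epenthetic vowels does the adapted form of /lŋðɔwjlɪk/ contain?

After substitution the input is /tŋðɔwjtɪk/.
The unsyllabifiable consonants are /t/, /ŋ/, /w/, /j/, /k/; each receives one epenthetic vowel.

5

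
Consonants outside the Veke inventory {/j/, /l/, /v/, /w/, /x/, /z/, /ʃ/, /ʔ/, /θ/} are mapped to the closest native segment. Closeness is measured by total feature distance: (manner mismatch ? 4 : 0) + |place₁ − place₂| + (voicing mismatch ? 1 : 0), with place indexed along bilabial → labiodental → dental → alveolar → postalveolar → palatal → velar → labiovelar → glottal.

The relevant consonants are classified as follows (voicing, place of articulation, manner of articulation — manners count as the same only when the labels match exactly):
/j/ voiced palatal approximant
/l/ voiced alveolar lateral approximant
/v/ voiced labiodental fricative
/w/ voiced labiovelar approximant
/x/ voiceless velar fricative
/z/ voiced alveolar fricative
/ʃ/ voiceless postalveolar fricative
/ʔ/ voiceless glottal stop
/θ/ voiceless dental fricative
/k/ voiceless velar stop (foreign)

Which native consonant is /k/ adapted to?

ʔ

/ʔ/ is closest: same manner (stop), place distance 2 (velar→glottal), same voicing; total 2. Next closest is /x/ at distance 4.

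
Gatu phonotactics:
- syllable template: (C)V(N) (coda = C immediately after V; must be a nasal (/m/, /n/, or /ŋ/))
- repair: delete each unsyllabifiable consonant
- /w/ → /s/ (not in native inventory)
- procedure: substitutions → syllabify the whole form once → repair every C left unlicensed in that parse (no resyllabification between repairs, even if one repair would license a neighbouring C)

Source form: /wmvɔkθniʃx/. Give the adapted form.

Substitution: /w/ → /s/, giving /smvɔkθniʃx/.
Under (C)V(N), the unsyllabifiable consonants are /s/, /m/, /k/, /θ/, /ʃ/, /x/ (only a nasal (/m/, /n/, or /ŋ/) is licensed in coda position; onsets are limited to one consonant).
Deleting the stranded consonants removes /s/, /m/, /k/, /θ/, /ʃ/, /x/.

vɔni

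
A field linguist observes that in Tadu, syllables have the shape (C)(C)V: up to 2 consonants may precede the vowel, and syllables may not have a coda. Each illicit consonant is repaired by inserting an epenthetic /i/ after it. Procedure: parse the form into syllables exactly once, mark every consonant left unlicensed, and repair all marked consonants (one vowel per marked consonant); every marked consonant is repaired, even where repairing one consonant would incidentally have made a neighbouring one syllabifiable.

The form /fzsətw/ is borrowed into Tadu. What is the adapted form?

fizsətiwi

Under (C)(C)V, the unsyllabifiable consonants are /f/, /t/, /w/ (no codas are permitted; onsets may contain at most 2 consonants).
Each unlicensed consonant becomes the onset of a new syllable: /f/ → /fi/, /t/ → /ti/, /w/ → /wi/.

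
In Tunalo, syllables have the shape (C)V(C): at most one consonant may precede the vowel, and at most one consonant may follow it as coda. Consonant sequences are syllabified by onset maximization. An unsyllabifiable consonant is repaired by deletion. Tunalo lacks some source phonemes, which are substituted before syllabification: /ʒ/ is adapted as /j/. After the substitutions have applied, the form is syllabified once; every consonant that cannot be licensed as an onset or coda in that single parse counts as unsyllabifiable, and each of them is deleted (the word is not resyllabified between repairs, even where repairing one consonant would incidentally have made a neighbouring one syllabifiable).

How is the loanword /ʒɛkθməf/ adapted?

Substitution: /ʒ/ → /j/, giving /jɛkθməf/.
Syllabifying with onset maximization leaves /θ/ stranded (at most one coda consonant is licensed; onsets are limited to one consonant).
Deleting the stranded consonants removes /θ/.

jɛkməf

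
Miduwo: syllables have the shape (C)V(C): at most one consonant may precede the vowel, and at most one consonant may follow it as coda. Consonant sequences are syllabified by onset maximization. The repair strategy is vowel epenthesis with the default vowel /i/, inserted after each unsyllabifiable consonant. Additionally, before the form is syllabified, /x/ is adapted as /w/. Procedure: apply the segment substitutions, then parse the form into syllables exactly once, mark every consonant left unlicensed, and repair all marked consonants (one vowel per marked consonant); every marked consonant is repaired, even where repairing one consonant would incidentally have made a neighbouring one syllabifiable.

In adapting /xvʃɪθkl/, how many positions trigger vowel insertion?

After substitution the input is /wvʃɪθkl/.
The unsyllabifiable consonants are /w/, /v/, /k/, /l/; each receives one epenthetic vowel.

4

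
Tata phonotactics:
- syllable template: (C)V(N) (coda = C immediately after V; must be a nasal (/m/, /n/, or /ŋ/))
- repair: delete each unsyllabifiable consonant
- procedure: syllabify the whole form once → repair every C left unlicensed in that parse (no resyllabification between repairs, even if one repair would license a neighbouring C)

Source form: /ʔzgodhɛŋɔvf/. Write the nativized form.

Under (C)V(N), the unsyllabifiable consonants are /ʔ/, /z/, /d/, /v/, /f/ (only a nasal (/m/, /n/, or /ŋ/) is licensed in coda position; onsets are limited to one consonant).
Each unlicensed consonant is deleted: /ʔ/, /z/, /d/, /v/, /f/.

gohɛŋɔ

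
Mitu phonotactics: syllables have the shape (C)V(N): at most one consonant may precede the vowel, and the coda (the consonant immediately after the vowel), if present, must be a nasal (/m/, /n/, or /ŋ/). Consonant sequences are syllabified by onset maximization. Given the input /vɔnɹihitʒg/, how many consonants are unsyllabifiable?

Under (C)V(N), the unsyllabifiable consonants are /t/, /ʒ/, /g/ (only a nasal (/m/, /n/, or /ŋ/) is licensed in coda position; onsets are limited to one consonant).

3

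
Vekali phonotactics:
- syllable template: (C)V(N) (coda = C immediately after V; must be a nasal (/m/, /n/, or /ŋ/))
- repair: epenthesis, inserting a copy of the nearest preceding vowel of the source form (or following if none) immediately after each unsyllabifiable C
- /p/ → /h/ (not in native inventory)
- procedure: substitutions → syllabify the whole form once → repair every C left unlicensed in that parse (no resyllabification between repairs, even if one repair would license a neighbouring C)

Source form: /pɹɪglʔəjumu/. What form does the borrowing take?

Substitution: /p/ → /h/, giving /hɹɪglʔəjumu/.
Syllabifying with onset maximization leaves /h/, /g/, /l/ stranded (only a nasal (/m/, /n/, or /ŋ/) is licensed in coda position; onsets are limited to one consonant).
Epenthesis after each stranded consonant: /h/ → /hɪ/, /g/ → /gɪ/, /l/ → /lɪ/.

hɪɹɪgɪlɪʔəjumu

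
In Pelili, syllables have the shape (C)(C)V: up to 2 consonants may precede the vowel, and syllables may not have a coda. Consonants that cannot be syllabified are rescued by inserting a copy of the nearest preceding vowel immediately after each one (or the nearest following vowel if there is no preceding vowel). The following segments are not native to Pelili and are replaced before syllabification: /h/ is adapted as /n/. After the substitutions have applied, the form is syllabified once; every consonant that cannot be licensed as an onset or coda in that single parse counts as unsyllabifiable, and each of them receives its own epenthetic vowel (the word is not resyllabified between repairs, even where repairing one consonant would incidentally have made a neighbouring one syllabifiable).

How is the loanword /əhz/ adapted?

ənəzə

Substitution: /h/ → /n/, giving /ənz/.
Under (C)(C)V, the unsyllabifiable consonants are /n/, /z/ (no codas are permitted; onsets may contain at most 2 consonants).
Each unlicensed consonant becomes the onset of a new syllable: /n/ → /nə/, /z/ → /zə/.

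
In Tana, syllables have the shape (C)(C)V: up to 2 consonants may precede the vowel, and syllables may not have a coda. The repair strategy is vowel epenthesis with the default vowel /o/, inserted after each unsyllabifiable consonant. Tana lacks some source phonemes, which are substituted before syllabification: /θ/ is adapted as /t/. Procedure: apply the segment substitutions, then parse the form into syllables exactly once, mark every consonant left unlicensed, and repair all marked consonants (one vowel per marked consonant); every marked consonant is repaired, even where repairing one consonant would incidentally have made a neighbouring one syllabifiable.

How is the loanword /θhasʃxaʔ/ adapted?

Substitution: /θ/ → /t/, giving /thasʃxaʔ/.
Syllabifying with onset maximization leaves /s/, /ʔ/ stranded (no codas are permitted; onsets may contain at most 2 consonants).
Each unlicensed consonant becomes the onset of a new syllable: /s/ → /so/, /ʔ/ → /ʔo/.

thasoʃxaʔo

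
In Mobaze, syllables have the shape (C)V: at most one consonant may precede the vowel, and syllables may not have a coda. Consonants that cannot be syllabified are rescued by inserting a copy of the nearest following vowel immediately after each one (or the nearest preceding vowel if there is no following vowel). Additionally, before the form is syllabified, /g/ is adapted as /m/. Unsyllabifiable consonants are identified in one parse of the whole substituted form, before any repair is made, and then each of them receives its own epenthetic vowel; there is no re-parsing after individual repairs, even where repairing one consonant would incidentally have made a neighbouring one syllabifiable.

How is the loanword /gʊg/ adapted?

mʊmʊ

Substitution: /g/ → /m/, giving /mʊm/.
The consonants /m/ cannot be parsed into a legal (C)V syllable (no codas are permitted; onsets are limited to one consonant).
Inserting the epenthetic vowel yields /m/ → /mʊ/.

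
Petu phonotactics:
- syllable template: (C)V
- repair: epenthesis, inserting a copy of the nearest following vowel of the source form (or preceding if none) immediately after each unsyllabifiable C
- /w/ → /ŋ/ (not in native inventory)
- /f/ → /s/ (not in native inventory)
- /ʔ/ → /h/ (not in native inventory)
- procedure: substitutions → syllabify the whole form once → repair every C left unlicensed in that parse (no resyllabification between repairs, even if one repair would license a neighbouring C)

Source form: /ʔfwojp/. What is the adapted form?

hosoŋojopo

Substitution: /ʔ/ → /h/, /f/ → /s/, /w/ → /ŋ/, giving /hsŋojp/.
Under (C)V, the unsyllabifiable consonants are /h/, /s/, /j/, /p/ (no codas are permitted; onsets are limited to one consonant).
Inserting the epenthetic vowel yields /h/ → /ho/, /s/ → /so/, /j/ → /jo/, /p/ → /po/.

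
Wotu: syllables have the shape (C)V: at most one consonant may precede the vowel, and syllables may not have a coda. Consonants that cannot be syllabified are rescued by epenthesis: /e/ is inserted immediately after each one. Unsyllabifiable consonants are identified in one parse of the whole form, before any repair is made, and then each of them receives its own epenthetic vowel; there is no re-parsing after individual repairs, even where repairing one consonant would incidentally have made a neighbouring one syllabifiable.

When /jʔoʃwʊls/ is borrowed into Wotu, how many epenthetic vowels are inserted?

The unsyllabifiable consonants are /j/, /ʃ/, /l/, /s/; each receives one epenthetic vowel.

4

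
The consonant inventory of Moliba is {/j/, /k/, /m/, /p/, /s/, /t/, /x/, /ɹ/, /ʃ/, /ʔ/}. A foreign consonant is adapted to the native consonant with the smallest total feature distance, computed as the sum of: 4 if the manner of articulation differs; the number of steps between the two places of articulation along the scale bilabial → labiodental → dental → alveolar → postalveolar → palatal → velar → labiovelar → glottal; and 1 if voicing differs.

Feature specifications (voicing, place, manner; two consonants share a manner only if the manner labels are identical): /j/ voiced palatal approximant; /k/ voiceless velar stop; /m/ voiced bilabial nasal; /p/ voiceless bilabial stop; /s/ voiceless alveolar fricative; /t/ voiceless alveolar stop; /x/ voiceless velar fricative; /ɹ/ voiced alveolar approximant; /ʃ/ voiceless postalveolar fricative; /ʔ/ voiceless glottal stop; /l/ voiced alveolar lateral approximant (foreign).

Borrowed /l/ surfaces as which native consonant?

ɹ

/ɹ/ is closest: manner differs (lateral approximant→approximant, +4), place distance 0 (alveolar→alveolar), same voicing; total 4. Next closest is /s/ at distance 5.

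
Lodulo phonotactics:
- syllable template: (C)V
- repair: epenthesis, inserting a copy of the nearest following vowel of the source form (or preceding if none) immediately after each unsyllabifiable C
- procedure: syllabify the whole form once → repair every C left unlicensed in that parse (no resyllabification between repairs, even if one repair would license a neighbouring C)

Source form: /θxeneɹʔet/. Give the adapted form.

θexeneɹeʔete

The consonants /θ/, /ɹ/, /t/ cannot be parsed into a legal (C)V syllable (no codas are permitted; onsets are limited to one consonant).
Each unlicensed consonant becomes the onset of a new syllable: /θ/ → /θe/, /ɹ/ → /ɹe/, /t/ → /te/.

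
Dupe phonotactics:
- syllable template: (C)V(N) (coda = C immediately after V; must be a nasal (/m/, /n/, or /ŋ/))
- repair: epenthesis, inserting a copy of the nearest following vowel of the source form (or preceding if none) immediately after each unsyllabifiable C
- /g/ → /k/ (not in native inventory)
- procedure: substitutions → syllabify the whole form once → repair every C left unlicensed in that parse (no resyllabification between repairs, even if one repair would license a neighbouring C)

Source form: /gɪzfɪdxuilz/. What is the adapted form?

Substitution: /g/ → /k/, giving /kɪzfɪdxuilz/.
Syllabifying with onset maximization leaves /z/, /d/, /l/, /z/ stranded (only a nasal (/m/, /n/, or /ŋ/) is licensed in coda position; onsets are limited to one consonant).
Epenthesis after each stranded consonant: /z/ → /zɪ/, /d/ → /du/, /l/ → /li/, /z/ → /zi/.

kɪzɪfɪduxuilizi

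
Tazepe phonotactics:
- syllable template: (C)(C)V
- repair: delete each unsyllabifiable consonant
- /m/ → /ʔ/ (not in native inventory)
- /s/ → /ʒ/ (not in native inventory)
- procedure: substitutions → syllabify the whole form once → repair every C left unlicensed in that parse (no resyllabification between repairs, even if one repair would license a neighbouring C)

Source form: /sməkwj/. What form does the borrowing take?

ʒʔə

Substitution: /s/ → /ʒ/, /m/ → /ʔ/, giving /ʒʔəkwj/.
Syllabifying with onset maximization leaves /k/, /w/, /j/ stranded (no codas are permitted; onsets may contain at most 2 consonants).
Deletion applies to /k/, /w/, /j/.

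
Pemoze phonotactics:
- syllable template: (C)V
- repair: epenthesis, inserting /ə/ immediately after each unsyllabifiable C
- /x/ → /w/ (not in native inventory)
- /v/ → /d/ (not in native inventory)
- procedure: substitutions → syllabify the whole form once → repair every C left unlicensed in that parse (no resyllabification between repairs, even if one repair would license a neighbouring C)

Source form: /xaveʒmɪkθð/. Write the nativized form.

Substitution: /x/ → /w/, /v/ → /d/, giving /wadeʒmɪkθð/.
Syllabifying with onset maximization leaves /ʒ/, /k/, /θ/, /ð/ stranded (no codas are permitted; onsets are limited to one consonant).
Epenthesis after each stranded consonant: /ʒ/ → /ʒə/, /k/ → /kə/, /θ/ → /θə/, /ð/ → /ðə/.

wadeʒəmɪkəθəðə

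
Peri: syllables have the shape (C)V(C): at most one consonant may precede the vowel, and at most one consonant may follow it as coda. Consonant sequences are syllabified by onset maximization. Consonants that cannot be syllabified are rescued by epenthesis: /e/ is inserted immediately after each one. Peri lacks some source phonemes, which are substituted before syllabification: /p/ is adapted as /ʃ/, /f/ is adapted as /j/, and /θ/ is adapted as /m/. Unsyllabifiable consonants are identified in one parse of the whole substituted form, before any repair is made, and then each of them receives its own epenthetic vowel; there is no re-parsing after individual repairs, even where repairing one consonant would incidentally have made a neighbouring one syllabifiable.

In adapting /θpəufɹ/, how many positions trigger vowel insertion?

2

After substitution the input is /mʃəujɹ/.
The unsyllabifiable consonants are /m/, /ɹ/; each receives one epenthetic vowel.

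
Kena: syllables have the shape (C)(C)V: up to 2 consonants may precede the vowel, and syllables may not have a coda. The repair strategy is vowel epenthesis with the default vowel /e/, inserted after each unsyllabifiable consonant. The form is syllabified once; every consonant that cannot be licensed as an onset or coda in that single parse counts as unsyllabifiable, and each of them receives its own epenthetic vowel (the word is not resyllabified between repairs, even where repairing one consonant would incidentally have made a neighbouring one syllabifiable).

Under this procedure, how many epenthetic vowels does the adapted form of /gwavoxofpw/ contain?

3

The unsyllabifiable consonants are /f/, /p/, /w/; each receives one epenthetic vowel.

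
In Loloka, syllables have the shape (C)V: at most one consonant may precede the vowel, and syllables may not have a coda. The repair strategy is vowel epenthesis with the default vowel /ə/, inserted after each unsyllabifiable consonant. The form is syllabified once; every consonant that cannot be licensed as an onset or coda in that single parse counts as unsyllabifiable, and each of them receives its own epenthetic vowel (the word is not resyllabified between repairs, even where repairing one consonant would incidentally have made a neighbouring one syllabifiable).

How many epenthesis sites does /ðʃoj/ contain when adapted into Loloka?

2

The unsyllabifiable consonants are /ð/, /j/; each receives one epenthetic vowel.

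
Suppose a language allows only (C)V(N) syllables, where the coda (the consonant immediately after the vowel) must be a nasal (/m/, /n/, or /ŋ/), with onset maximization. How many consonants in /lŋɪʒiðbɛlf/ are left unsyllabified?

4

Syllabifying with onset maximization leaves /l/, /ð/, /l/, /f/ stranded (only a nasal (/m/, /n/, or /ŋ/) is licensed in coda position; onsets are limited to one consonant).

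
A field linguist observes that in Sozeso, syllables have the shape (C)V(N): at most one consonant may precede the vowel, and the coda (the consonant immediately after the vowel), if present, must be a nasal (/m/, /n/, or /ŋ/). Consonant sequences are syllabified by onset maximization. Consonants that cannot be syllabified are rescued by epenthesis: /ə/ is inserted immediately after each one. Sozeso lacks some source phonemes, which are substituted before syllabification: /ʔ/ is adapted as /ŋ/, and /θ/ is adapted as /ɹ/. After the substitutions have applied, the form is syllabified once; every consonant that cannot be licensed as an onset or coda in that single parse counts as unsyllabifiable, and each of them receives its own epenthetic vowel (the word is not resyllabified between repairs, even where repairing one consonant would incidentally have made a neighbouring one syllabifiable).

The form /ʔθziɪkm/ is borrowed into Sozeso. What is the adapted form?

Substitution: /ʔ/ → /ŋ/, /θ/ → /ɹ/, giving /ŋɹziɪkm/.
The consonants /ŋ/, /ɹ/, /k/, /m/ cannot be parsed into a legal (C)V(N) syllable (only a nasal (/m/, /n/, or /ŋ/) is licensed in coda position; onsets are limited to one consonant).
Inserting the epenthetic vowel yields /ŋ/ → /ŋə/, /ɹ/ → /ɹə/, /k/ → /kə/, /m/ → /mə/.

ŋəɹəziɪkəmə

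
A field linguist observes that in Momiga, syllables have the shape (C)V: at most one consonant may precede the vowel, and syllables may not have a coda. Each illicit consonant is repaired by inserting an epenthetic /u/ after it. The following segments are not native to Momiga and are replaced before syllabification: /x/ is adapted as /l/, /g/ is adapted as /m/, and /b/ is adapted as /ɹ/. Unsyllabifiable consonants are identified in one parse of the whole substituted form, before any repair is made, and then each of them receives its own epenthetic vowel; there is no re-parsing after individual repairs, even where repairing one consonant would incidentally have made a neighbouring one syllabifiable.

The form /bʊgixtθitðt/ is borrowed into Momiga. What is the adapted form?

ɹʊmilutuθituðutu

Substitution: /b/ → /ɹ/, /g/ → /m/, /x/ → /l/, giving /ɹʊmiltθitðt/.
The consonants /l/, /t/, /t/, /ð/, /t/ cannot be parsed into a legal (C)V syllable (no codas are permitted; onsets are limited to one consonant).
Each unlicensed consonant becomes the onset of a new syllable: /l/ → /lu/, /t/ → /tu/, /t/ → /tu/, /ð/ → /ðu/, /t/ → /tu/.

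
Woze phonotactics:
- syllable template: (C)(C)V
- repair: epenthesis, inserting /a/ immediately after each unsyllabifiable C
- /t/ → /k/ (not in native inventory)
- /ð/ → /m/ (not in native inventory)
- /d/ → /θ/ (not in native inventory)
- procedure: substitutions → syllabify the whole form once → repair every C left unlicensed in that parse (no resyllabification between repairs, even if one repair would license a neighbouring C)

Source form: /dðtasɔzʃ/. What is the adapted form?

Substitution: /d/ → /θ/, /ð/ → /m/, /t/ → /k/, giving /θmkasɔzʃ/.
Under (C)(C)V, the unsyllabifiable consonants are /θ/, /z/, /ʃ/ (no codas are permitted; onsets may contain at most 2 consonants).
Epenthesis after each stranded consonant: /θ/ → /θa/, /z/ → /za/, /ʃ/ → /ʃa/.

θamkasɔzaʃa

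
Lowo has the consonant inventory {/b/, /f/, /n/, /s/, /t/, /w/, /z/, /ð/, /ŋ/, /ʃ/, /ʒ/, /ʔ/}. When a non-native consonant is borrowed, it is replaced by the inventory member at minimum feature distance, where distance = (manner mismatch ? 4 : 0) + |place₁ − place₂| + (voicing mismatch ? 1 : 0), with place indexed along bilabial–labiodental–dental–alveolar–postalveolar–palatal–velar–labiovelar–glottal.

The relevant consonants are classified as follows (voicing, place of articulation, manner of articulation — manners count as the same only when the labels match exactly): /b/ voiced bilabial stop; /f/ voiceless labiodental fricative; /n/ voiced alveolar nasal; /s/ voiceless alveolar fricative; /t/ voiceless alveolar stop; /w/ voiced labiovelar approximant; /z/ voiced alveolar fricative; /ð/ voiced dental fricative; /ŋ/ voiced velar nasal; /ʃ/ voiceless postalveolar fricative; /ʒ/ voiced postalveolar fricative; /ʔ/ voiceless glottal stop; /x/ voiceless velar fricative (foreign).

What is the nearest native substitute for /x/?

ʃ

/ʃ/ is closest: same manner (fricative), place distance 2 (velar→postalveolar), same voicing; total 2. Next closest is /s/ at distance 3.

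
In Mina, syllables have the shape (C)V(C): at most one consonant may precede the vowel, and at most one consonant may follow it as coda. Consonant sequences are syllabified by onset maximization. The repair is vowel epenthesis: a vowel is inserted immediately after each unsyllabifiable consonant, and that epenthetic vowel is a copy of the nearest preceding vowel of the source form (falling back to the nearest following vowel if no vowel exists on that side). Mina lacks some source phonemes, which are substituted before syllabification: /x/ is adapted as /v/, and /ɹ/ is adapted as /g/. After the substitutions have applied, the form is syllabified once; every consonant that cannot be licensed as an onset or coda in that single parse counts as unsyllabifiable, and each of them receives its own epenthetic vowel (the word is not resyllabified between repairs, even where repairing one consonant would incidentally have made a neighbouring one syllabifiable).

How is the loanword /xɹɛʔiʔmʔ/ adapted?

vɛgɛʔiʔmiʔi

Substitution: /x/ → /v/, /ɹ/ → /g/, giving /vgɛʔiʔmʔ/.
Syllabifying with onset maximization leaves /v/, /m/, /ʔ/ stranded (at most one coda consonant is licensed; onsets are limited to one consonant).
Each unlicensed consonant becomes the onset of a new syllable: /v/ → /vɛ/, /m/ → /mi/, /ʔ/ → /ʔi/.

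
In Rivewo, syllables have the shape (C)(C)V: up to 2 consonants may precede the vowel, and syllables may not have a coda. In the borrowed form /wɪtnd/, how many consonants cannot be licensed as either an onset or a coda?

3

Under (C)(C)V, the unsyllabifiable consonants are /t/, /n/, /d/ (no codas are permitted; onsets may contain at most 2 consonants).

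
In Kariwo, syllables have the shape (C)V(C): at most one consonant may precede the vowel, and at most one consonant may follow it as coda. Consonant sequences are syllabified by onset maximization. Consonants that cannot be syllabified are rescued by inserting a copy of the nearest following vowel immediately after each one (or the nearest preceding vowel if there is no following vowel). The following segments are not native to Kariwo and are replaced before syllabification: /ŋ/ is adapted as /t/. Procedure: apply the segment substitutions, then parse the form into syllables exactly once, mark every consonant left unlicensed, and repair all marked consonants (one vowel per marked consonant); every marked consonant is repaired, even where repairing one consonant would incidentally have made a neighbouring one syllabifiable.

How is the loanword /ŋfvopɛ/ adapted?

Substitution: /ŋ/ → /t/, giving /tfvopɛ/.
The consonants /t/, /f/ cannot be parsed into a legal (C)V(C) syllable (at most one coda consonant is licensed; onsets are limited to one consonant).
Epenthesis after each stranded consonant: /t/ → /to/, /f/ → /fo/.

tofovopɛ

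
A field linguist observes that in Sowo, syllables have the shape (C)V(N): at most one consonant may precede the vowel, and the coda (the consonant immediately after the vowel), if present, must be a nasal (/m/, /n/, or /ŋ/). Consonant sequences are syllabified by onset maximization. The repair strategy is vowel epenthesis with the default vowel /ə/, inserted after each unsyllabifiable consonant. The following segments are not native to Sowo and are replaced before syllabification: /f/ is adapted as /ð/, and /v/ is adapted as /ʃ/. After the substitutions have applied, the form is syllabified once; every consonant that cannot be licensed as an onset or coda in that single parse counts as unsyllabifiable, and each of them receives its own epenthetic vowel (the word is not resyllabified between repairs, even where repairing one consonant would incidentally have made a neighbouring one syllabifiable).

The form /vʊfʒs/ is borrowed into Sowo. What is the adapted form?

Substitution: /v/ → /ʃ/, /f/ → /ð/, giving /ʃʊðʒs/.
The consonants /ð/, /ʒ/, /s/ cannot be parsed into a legal (C)V(N) syllable (only a nasal (/m/, /n/, or /ŋ/) is licensed in coda position; onsets are limited to one consonant).
Each unlicensed consonant becomes the onset of a new syllable: /ð/ → /ðə/, /ʒ/ → /ʒə/, /s/ → /sə/.

ʃʊðəʒəsə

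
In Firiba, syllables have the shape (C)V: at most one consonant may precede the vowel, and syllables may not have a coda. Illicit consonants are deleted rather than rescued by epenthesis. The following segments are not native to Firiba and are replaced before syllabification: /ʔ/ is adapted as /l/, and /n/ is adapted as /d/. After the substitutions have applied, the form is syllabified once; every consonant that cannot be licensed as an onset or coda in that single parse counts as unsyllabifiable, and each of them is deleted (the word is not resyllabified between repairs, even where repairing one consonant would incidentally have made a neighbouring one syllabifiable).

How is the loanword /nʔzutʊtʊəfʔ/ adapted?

Substitution: /n/ → /d/, /ʔ/ → /l/, giving /dlzutʊtʊəfl/.
Under (C)V, the unsyllabifiable consonants are /d/, /l/, /f/, /l/ (no codas are permitted; onsets are limited to one consonant).
Deleting the stranded consonants removes /d/, /l/, /f/, /l/.

zutʊtʊə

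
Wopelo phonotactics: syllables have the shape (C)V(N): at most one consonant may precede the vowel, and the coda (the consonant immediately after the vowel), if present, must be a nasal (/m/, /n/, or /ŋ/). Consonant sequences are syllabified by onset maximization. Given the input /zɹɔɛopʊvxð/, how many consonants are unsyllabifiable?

4

Under (C)V(N), the unsyllabifiable consonants are /z/, /v/, /x/, /ð/ (only a nasal (/m/, /n/, or /ŋ/) is licensed in coda position; onsets are limited to one consonant).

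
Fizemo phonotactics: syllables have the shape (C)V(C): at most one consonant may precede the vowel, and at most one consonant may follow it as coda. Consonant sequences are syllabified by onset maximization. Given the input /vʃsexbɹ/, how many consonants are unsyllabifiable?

4

The consonants /v/, /ʃ/, /b/, /ɹ/ cannot be parsed into a legal (C)V(C) syllable (at most one coda consonant is licensed; onsets are limited to one consonant).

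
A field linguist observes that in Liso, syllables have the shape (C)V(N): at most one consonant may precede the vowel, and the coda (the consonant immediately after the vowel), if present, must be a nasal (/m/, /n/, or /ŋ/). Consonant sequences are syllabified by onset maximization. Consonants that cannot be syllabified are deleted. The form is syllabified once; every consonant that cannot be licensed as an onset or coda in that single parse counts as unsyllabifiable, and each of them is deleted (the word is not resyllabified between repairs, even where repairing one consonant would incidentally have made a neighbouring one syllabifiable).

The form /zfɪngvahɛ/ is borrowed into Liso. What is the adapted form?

fɪnvahɛ

Syllabifying with onset maximization leaves /z/, /g/ stranded (only a nasal (/m/, /n/, or /ŋ/) is licensed in coda position; onsets are limited to one consonant).
Each unlicensed consonant is deleted: /z/, /g/.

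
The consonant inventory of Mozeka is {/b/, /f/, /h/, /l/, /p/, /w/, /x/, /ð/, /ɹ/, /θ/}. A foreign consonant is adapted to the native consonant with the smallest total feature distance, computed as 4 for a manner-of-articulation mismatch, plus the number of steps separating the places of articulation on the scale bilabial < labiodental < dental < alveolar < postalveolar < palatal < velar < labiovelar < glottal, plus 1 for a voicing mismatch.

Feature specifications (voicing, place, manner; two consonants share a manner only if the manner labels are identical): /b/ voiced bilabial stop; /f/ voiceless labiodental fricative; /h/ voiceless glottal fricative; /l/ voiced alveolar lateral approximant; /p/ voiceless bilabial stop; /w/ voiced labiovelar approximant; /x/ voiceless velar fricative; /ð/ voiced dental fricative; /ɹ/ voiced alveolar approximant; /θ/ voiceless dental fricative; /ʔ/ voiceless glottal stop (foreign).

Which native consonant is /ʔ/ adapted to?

h

/h/ is closest: manner differs (stop→fricative, +4), place distance 0 (glottal→glottal), same voicing; total 4. Next closest is /w/ at distance 6.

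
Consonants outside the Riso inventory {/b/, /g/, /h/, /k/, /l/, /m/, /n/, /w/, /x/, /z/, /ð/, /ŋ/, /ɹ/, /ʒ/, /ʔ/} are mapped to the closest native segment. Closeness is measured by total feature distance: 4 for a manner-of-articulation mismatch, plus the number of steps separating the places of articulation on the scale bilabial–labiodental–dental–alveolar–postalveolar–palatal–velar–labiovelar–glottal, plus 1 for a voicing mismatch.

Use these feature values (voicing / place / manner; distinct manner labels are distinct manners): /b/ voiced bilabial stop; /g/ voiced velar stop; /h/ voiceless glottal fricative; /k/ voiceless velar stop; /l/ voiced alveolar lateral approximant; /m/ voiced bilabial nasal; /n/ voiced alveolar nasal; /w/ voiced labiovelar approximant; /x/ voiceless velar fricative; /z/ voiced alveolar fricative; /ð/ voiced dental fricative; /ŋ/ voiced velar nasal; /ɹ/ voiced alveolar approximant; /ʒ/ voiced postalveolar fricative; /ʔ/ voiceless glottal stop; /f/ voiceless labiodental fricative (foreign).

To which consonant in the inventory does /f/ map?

/ð/ is closest: same manner (fricative), place distance 1 (labiodental→dental), voicing differs (+1); total 2. Next closest is /z/ at distance 3.

ð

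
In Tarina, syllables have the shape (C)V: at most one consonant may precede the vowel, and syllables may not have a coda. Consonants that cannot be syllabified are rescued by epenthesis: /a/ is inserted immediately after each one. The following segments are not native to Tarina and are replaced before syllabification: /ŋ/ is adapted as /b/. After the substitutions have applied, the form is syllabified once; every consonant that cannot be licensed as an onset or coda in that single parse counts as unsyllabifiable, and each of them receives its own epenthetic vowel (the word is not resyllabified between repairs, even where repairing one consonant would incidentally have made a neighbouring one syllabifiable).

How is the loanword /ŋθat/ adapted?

Substitution: /ŋ/ → /b/, giving /bθat/.
Under (C)V, the unsyllabifiable consonants are /b/, /t/ (no codas are permitted; onsets are limited to one consonant).
Inserting the epenthetic vowel yields /b/ → /ba/, /t/ → /ta/.

baθata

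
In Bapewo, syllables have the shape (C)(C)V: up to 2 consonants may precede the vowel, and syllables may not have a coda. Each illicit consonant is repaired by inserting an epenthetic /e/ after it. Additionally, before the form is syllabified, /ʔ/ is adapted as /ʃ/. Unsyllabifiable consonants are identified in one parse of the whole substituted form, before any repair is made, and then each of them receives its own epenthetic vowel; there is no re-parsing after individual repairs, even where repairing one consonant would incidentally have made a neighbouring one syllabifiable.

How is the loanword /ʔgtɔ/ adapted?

Substitution: /ʔ/ → /ʃ/, giving /ʃgtɔ/.
Under (C)(C)V, the unsyllabifiable consonants are /ʃ/ (no codas are permitted; onsets may contain at most 2 consonants).
Each unlicensed consonant becomes the onset of a new syllable: /ʃ/ → /ʃe/.

ʃegtɔ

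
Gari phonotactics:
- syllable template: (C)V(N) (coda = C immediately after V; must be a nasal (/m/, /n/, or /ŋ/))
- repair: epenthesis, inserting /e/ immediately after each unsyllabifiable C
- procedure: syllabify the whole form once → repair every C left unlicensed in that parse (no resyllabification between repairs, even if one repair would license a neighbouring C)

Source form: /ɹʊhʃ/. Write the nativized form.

Under (C)V(N), the unsyllabifiable consonants are /h/, /ʃ/ (only a nasal (/m/, /n/, or /ŋ/) is licensed in coda position; onsets are limited to one consonant).
Epenthesis after each stranded consonant: /h/ → /he/, /ʃ/ → /ʃe/.

ɹʊheʃe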